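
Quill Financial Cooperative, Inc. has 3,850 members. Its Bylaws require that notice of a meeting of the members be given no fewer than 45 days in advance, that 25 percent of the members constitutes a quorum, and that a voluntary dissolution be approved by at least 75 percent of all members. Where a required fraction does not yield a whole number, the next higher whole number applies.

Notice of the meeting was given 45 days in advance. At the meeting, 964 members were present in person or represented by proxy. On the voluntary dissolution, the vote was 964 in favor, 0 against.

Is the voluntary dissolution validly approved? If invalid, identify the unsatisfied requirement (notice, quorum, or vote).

Notice: 45 days given; 45 required. Satisfied.
Quorum: 25% of 3,850 = 962.50, rounded up to 963; 964 present. Satisfied.
Vote: requires three-fourths of all members (3,850); 3/4 of 3850 = 2887.50, rounded up to 2888, so 2,888 needed; 964 in favor. Not satisfied.

Invalid — vote requirement not satisfied.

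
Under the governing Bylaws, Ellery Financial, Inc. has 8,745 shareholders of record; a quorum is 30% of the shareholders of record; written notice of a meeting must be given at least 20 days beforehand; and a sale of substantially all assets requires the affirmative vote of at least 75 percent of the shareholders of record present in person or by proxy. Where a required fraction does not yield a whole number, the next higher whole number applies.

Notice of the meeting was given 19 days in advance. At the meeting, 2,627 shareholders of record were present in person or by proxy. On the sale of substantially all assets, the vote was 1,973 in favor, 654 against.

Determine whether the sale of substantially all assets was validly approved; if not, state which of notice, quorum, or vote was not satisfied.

Invalid — notice requirement not satisfied.

Notice: 19 days given; 20 required. Not satisfied.
Quorum: 30% of 8,745 = 2,623.50, rounded up to 2,624; 2,627 present. Satisfied.
Vote: requires three-fourths of those present (2,627); 3/4 of 2627 = 1970.25, rounded up to 1971, so 1,971 needed; 1,973 in favor. Satisfied.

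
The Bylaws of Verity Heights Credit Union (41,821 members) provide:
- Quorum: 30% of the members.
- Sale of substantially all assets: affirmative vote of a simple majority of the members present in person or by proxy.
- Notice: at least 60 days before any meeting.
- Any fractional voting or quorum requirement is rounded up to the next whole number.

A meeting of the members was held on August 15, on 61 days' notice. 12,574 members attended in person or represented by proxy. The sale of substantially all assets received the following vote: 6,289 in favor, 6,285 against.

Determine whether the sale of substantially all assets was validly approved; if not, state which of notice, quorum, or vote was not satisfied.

Notice: 61 days given; 60 required. Satisfied.
Quorum: 30% of 41,821 = 12,546.30, rounded up to 12,547; 12,574 present. Satisfied.
Vote: requires a majority of those present (12,574); a majority of 12574 is 6288, so 6,288 needed; 6,289 in favor. Satisfied.

Valid — all requirements satisfied.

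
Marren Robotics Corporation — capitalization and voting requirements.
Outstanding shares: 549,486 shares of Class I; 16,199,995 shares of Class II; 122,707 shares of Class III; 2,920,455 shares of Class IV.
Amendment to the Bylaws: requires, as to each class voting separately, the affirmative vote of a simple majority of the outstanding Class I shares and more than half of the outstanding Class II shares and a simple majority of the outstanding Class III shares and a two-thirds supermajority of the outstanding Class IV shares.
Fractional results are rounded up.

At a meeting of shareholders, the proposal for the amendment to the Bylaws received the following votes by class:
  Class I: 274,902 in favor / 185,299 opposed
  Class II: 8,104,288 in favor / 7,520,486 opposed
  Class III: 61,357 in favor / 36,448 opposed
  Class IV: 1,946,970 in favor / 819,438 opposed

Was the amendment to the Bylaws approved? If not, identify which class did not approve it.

Class I: a majority of 549486 is 274744; 274,744 required, 274,902 in favor — approved.
Class II: a majority of 16199995 is 8099998; 8,099,998 required, 8,104,288 in favor — approved.
Class III: a majority of 122707 is 61354; 61,354 required, 61,357 in favor — approved.
Class IV: 2/3 of 2920455 = 1946970; 1,946,970 required, 1,946,970 in favor — approved.

Approved — every class gave the required vote.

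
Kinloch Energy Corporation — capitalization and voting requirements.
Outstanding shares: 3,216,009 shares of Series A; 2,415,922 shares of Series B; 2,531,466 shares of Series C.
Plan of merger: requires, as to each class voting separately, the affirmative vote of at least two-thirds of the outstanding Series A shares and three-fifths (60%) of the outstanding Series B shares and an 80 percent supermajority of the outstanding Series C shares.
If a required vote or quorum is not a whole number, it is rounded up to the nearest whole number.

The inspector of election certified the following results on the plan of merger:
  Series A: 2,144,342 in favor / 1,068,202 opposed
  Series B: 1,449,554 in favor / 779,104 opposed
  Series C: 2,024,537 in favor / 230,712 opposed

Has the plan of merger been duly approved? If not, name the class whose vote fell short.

Not approved — the Series C shares did not give the required vote.

Series A: 2/3 of 3216009 = 2144006; 2,144,006 required, 2,144,342 in favor — approved.
Series B: 3/5 of 2415922 = 1449553.20, rounded up to 1449554; 1,449,554 required, 1,449,554 in favor — approved.
Series C: 4/5 of 2531466 = 2025172.80, rounded up to 2025173; 2,025,173 required, 2,024,537 in favor — not approved.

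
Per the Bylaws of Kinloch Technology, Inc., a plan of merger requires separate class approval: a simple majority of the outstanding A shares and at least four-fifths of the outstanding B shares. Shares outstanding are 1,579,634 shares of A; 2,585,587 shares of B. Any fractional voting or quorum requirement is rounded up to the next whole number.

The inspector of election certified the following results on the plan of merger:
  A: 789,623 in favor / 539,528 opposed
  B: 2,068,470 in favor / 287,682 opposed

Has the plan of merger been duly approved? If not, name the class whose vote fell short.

A: a majority of 1579634 is 789818; 789,818 required, 789,623 in favor — not approved.
B: 4/5 of 2585587 = 2068469.60, rounded up to 2068470; 2,068,470 required, 2,068,470 in favor — approved.

Not approved — the A shares did not give the required vote.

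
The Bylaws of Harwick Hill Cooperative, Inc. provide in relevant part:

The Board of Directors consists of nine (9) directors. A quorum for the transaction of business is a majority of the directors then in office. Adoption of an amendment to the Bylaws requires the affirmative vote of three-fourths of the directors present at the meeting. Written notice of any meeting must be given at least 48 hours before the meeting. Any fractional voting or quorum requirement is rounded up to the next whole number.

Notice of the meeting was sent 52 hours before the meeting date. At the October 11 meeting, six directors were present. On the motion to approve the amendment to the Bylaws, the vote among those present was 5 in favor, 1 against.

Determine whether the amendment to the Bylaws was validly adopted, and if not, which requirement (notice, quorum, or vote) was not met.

Notice: 52 hours given; 48 required (52 ≥ 48). Satisfied.
Quorum: 6 present; quorum is 5. Satisfied.
Vote: the amendment to the Bylaws requires three-fourths of the directors present (6). 3/4 of 6 = 4.50, rounded up to 5, so 5 affirmative votes are needed; 5 voted in favor. Satisfied.

Valid — all requirements satisfied.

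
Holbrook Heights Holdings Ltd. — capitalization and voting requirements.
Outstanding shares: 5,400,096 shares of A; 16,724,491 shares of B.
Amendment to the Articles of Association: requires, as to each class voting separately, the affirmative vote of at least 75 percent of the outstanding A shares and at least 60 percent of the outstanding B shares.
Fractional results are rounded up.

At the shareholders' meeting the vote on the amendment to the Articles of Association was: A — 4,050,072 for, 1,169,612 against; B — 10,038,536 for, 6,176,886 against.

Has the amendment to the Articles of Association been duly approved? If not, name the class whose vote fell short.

Approved — every class gave the required vote.

A: 3/4 of 5400096 = 4050072; 4,050,072 required, 4,050,072 in favor — approved.
B: 3/5 of 16724491 = 10034694.60, rounded up to 10034695; 10,034,695 required, 10,038,536 in favor — approved.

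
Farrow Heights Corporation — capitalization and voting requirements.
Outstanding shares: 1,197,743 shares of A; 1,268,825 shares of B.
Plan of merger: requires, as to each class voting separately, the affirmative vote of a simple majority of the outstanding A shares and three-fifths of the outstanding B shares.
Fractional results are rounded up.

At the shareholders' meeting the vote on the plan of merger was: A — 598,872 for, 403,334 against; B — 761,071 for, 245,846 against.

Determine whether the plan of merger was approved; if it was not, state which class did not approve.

A: a majority of 1197743 is 598872; 598,872 required, 598,872 in favor — approved.
B: 3/5 of 1268825 = 761295; 761,295 required, 761,071 in favor — not approved.

Not approved — the B shares did not give the required vote.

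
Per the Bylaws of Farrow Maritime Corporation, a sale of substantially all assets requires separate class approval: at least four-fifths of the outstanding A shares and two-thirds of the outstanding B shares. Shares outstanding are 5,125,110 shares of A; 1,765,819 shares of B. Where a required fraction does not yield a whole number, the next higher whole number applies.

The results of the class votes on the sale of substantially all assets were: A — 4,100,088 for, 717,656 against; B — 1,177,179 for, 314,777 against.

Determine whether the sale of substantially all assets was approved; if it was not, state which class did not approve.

Not approved — the B shares did not give the required vote.

A: 4/5 of 5125110 = 4100088; 4,100,088 required, 4,100,088 in favor — approved.
B: 2/3 of 1765819 = 1177212.67, rounded up to 1177213; 1,177,213 required, 1,177,179 in favor — not approved.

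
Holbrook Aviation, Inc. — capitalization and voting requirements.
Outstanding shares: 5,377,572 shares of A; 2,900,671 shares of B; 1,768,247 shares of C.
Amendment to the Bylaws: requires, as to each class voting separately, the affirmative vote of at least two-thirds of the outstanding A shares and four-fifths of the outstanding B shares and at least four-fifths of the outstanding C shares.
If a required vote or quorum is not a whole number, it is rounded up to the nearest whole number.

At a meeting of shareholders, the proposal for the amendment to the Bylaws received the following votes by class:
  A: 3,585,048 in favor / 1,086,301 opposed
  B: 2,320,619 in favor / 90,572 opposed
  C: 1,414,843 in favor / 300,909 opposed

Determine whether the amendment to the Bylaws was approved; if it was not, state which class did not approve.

Approved — every class gave the required vote.

A: 2/3 of 5377572 = 3585048; 3,585,048 required, 3,585,048 in favor — approved.
B: 4/5 of 2900671 = 2320536.80, rounded up to 2320537; 2,320,537 required, 2,320,619 in favor — approved.
C: 4/5 of 1768247 = 1414597.60, rounded up to 1414598; 1,414,598 required, 1,414,843 in favor — approved.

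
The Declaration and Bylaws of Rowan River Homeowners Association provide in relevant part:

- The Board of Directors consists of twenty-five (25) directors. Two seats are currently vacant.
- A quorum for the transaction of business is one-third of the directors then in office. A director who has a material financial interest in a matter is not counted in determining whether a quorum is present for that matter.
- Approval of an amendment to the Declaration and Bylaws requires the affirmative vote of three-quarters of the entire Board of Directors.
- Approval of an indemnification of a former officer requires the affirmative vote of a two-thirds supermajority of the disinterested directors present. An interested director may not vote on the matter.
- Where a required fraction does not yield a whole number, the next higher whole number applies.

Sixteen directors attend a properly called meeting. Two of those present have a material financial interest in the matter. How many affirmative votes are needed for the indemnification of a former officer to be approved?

The indemnification of a former officer requires two-thirds of the disinterested directors present (16 − 2 = 14).
2/3 of 14 = 9.33, rounded up to 10.

10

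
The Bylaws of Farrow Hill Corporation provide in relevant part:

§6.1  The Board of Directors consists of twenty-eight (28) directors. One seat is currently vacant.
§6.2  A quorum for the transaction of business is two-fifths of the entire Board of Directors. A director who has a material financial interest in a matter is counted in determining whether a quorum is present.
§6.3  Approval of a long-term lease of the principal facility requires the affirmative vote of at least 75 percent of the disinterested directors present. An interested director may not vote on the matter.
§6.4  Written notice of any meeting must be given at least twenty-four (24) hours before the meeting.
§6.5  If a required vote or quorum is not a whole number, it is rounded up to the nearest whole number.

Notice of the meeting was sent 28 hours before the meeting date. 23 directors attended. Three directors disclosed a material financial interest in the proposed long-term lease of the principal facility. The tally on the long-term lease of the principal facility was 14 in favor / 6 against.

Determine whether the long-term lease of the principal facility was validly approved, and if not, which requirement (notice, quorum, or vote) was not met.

Notice: 28 hours given; 24 required (28 ≥ 24). Satisfied.
Quorum: 23 present (interested directors count toward quorum); quorum is 12. Satisfied.
Vote: the long-term lease of the principal facility requires three-fourths of the disinterested directors present (23 − 3 = 20). 3/4 of 20 = 15, so 15 affirmative votes are needed; 14 voted in favor. Not satisfied.

Invalid — vote requirement not satisfied.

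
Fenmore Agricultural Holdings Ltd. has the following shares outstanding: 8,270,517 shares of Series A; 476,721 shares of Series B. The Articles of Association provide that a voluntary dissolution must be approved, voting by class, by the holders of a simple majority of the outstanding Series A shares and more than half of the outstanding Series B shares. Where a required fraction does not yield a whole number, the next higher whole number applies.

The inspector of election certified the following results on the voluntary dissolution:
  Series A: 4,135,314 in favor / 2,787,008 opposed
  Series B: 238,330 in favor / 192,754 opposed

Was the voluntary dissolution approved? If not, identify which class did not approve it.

Series A: a majority of 8270517 is 4135259; 4,135,259 required, 4,135,314 in favor — approved.
Series B: a majority of 476721 is 238361; 238,361 required, 238,330 in favor — not approved.

Not approved — the Series B shares did not give the required vote.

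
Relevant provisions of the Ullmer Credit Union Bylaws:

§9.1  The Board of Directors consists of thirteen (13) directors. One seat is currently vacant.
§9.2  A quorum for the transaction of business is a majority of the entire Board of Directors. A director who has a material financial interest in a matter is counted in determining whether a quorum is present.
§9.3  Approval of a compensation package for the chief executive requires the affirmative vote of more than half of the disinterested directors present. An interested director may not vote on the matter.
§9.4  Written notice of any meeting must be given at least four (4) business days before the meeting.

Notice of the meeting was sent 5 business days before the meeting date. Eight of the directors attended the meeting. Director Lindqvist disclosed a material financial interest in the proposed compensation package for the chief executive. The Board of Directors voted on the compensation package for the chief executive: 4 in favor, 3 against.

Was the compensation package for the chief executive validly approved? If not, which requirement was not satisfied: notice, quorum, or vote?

Valid — all requirements satisfied.

Notice: 5 business days given; 4 required (5 ≥ 4). Satisfied.
Quorum: 8 present (interested directors count toward quorum); quorum is 7. Satisfied.
Vote: the compensation package for the chief executive requires a majority of the disinterested directors present (8 − 1 = 7). A majority of 7 is 4, so 4 affirmative votes are needed; 4 voted in favor. Satisfied.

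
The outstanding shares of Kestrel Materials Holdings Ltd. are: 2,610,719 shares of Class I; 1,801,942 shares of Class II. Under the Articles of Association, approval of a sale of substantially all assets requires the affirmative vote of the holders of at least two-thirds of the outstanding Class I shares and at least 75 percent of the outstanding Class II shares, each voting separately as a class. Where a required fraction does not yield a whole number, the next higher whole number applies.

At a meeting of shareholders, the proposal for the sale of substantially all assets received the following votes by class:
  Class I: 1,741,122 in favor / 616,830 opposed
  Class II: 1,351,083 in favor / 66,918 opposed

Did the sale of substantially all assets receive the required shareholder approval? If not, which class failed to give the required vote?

Class I: 2/3 of 2610719 = 1740479.33, rounded up to 1740480; 1,740,480 required, 1,741,122 in favor — approved.
Class II: 3/4 of 1801942 = 1351456.50, rounded up to 1351457; 1,351,457 required, 1,351,083 in favor — not approved.

Not approved — the Class II shares did not give the required vote.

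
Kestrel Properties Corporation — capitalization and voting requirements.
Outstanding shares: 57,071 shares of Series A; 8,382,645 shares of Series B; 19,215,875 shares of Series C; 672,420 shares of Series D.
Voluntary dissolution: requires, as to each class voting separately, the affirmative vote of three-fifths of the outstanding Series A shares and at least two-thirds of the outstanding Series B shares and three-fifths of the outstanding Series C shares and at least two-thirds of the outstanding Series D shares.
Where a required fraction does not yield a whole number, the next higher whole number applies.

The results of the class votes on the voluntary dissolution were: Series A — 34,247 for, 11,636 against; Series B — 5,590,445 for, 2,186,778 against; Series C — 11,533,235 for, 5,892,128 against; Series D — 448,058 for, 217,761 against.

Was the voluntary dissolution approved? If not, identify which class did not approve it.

Series A: 3/5 of 57071 = 34242.60, rounded up to 34243; 34,243 required, 34,247 in favor — approved.
Series B: 2/3 of 8382645 = 5588430; 5,588,430 required, 5,590,445 in favor — approved.
Series C: 3/5 of 19215875 = 11529525; 11,529,525 required, 11,533,235 in favor — approved.
Series D: 2/3 of 672420 = 448280; 448,280 required, 448,058 in favor — not approved.

Not approved — the Series D shares did not give the required vote.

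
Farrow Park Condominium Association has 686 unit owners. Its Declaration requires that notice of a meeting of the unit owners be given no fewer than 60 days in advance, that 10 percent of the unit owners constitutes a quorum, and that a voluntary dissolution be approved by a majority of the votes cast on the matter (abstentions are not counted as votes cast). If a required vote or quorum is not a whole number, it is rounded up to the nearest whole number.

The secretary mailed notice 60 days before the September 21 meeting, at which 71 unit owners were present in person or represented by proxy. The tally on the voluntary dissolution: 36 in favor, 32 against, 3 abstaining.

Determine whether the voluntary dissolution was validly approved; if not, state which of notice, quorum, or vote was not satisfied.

Valid — all requirements satisfied.

Notice: 60 days given; 60 required. Satisfied.
Quorum: 10% of 686 = 68.60, rounded up to 69; 71 present. Satisfied.
Vote: requires a majority of the votes cast (71 − 3 abstaining = 68); a majority of 68 is 35, so 35 needed; 36 in favor. Satisfied.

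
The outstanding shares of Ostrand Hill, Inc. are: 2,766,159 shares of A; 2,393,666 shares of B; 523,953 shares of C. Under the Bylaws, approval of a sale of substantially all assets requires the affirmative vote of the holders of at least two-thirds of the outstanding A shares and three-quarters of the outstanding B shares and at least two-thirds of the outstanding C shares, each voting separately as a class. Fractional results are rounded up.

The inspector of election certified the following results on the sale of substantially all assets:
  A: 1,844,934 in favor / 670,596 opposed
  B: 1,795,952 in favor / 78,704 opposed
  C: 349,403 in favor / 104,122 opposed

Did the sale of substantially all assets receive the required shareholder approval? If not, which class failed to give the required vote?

Approved — every class gave the required vote.

A: 2/3 of 2766159 = 1844106; 1,844,106 required, 1,844,934 in favor — approved.
B: 3/4 of 2393666 = 1795249.50, rounded up to 1795250; 1,795,250 required, 1,795,952 in favor — approved.
C: 2/3 of 523953 = 349302; 349,302 required, 349,403 in favor — approved.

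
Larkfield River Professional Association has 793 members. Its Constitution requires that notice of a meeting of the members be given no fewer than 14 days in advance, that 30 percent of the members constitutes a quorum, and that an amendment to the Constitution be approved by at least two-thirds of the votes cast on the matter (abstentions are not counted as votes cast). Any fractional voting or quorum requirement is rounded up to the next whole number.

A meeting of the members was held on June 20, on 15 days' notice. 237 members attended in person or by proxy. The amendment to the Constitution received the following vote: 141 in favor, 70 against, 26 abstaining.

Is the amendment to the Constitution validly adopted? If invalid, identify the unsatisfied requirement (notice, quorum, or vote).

Invalid — quorum requirement not satisfied.

Notice: 15 days given; 14 required. Satisfied.
Quorum: 30% of 793 = 237.90, rounded up to 238; 237 present. Not satisfied.
Vote: requires two-thirds of the votes cast (237 − 26 abstaining = 211); 2/3 of 211 = 140.67, rounded up to 141, so 141 needed; 141 in favor. Satisfied.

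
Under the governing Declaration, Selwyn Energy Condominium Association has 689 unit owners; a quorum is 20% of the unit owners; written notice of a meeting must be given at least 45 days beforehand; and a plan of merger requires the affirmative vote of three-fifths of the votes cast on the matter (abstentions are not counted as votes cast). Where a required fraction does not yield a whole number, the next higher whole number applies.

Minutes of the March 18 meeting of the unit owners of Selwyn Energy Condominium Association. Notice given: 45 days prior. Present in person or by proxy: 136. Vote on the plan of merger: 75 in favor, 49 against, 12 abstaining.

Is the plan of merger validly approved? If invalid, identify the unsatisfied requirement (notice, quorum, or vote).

Invalid — quorum requirement not satisfied.

Notice: 45 days given; 45 required. Satisfied.
Quorum: 20% of 689 = 137.80, rounded up to 138; 136 present. Not satisfied.
Vote: requires three-fifths of the votes cast (136 − 12 abstaining = 124); 3/5 of 124 = 74.40, rounded up to 75, so 75 needed; 75 in favor. Satisfied.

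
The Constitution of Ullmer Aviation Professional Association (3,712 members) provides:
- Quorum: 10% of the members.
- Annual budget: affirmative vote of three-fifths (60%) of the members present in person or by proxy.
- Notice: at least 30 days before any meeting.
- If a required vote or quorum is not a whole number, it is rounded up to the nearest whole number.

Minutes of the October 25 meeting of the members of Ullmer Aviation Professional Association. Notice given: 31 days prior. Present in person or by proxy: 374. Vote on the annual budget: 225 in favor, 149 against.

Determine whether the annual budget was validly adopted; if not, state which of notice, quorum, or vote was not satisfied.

Valid — all requirements satisfied.

Notice: 31 days given; 30 required. Satisfied.
Quorum: 10% of 3,712 = 371.20, rounded up to 372; 374 present. Satisfied.
Vote: requires three-fifths of those present (374); 3/5 of 374 = 224.40, rounded up to 225, so 225 needed; 225 in favor. Satisfied.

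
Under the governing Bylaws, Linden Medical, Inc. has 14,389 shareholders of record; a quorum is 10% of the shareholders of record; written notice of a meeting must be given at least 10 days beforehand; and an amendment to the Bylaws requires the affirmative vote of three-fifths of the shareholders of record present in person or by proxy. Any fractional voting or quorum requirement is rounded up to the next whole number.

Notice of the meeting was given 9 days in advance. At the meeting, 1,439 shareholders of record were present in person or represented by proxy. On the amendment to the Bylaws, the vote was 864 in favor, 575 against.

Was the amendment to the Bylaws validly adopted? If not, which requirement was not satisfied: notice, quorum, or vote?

Notice: 9 days given; 10 required. Not satisfied.
Quorum: 10% of 14,389 = 1,438.90, rounded up to 1,439; 1,439 present. Satisfied.
Vote: requires three-fifths of those present (1,439); 3/5 of 1439 = 863.40, rounded up to 864, so 864 needed; 864 in favor. Satisfied.

Invalid — notice requirement not satisfied.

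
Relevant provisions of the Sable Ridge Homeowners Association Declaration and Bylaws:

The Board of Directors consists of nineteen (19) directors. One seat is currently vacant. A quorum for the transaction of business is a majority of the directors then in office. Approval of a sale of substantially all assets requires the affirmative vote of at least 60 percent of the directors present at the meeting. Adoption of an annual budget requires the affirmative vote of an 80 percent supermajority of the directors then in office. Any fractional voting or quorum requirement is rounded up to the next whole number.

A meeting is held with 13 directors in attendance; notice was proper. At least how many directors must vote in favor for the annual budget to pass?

15

The annual budget requires four-fifths of the directors then in office (18).
4/5 of 18 = 14.40, rounded up to 15.
(Only 13 can vote, so the annual budget cannot pass at this meeting, but the required vote is still 15.)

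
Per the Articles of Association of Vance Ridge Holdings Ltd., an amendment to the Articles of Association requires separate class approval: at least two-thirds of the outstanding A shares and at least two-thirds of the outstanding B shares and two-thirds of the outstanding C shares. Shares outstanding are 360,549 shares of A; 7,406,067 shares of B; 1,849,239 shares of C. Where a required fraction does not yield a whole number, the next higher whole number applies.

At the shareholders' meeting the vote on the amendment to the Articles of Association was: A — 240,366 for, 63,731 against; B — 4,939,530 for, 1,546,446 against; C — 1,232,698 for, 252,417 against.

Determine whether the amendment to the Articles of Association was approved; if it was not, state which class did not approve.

A: 2/3 of 360549 = 240366; 240,366 required, 240,366 in favor — approved.
B: 2/3 of 7406067 = 4937378; 4,937,378 required, 4,939,530 in favor — approved.
C: 2/3 of 1849239 = 1232826; 1,232,826 required, 1,232,698 in favor — not approved.

Not approved — the C shares did not give the required vote.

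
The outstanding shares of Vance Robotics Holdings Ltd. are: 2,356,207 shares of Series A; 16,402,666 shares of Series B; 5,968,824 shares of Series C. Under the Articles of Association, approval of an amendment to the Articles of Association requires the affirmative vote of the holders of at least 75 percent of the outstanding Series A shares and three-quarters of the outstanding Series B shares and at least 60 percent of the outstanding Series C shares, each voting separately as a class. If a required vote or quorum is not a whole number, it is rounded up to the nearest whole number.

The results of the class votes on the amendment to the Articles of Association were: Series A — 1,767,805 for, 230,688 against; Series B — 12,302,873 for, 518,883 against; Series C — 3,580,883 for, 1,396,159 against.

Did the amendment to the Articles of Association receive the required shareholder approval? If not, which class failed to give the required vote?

Series A: 3/4 of 2356207 = 1767155.25, rounded up to 1767156; 1,767,156 required, 1,767,805 in favor — approved.
Series B: 3/4 of 16402666 = 12301999.50, rounded up to 12302000; 12,302,000 required, 12,302,873 in favor — approved.
Series C: 3/5 of 5968824 = 3581294.40, rounded up to 3581295; 3,581,295 required, 3,580,883 in favor — not approved.

Not approved — the Series C shares did not give the required vote.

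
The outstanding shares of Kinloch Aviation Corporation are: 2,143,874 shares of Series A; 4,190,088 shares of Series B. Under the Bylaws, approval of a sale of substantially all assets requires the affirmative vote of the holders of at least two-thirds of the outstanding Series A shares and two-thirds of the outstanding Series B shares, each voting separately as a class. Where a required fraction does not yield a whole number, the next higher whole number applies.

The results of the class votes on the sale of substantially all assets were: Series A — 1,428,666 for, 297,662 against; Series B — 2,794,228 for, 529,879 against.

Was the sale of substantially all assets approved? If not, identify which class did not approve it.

Not approved — the Series A shares did not give the required vote.

Series A: 2/3 of 2143874 = 1429249.33, rounded up to 1429250; 1,429,250 required, 1,428,666 in favor — not approved.
Series B: 2/3 of 4190088 = 2793392; 2,793,392 required, 2,794,228 in favor — approved.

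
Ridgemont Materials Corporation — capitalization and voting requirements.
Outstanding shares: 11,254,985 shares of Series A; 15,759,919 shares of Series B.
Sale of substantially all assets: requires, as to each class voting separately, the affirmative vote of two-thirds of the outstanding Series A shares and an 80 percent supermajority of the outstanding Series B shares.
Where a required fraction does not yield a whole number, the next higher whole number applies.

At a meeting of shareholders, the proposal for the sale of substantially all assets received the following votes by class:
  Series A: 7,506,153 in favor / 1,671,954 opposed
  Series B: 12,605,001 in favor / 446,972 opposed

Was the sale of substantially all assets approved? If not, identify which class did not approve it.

Series A: 2/3 of 11254985 = 7503323.33, rounded up to 7503324; 7,503,324 required, 7,506,153 in favor — approved.
Series B: 4/5 of 15759919 = 12607935.20, rounded up to 12607936; 12,607,936 required, 12,605,001 in favor — not approved.

Not approved — the Series B shares did not give the required vote.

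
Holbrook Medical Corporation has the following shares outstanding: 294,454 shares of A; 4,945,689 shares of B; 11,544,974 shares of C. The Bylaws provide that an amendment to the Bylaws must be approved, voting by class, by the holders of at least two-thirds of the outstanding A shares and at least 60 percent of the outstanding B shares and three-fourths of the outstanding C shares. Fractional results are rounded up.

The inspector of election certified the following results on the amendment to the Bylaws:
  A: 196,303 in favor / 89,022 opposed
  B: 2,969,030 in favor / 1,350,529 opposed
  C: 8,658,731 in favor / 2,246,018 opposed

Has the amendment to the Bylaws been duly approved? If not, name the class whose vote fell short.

A: 2/3 of 294454 = 196302.67, rounded up to 196303; 196,303 required, 196,303 in favor — approved.
B: 3/5 of 4945689 = 2967413.40, rounded up to 2967414; 2,967,414 required, 2,969,030 in favor — approved.
C: 3/4 of 11544974 = 8658730.50, rounded up to 8658731; 8,658,731 required, 8,658,731 in favor — approved.

Approved — every class gave the required vote.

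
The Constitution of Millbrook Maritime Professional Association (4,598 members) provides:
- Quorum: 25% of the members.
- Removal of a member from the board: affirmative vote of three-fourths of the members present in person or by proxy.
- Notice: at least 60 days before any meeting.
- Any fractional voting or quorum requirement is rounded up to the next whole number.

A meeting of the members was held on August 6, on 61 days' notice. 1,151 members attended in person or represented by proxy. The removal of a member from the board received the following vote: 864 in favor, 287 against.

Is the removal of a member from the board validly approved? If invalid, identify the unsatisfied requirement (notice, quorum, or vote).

Notice: 61 days given; 60 required. Satisfied.
Quorum: 25% of 4,598 = 1,149.50, rounded up to 1,150; 1,151 present. Satisfied.
Vote: requires three-fourths of those present (1,151); 3/4 of 1151 = 863.25, rounded up to 864, so 864 needed; 864 in favor. Satisfied.

Valid — all requirements satisfied.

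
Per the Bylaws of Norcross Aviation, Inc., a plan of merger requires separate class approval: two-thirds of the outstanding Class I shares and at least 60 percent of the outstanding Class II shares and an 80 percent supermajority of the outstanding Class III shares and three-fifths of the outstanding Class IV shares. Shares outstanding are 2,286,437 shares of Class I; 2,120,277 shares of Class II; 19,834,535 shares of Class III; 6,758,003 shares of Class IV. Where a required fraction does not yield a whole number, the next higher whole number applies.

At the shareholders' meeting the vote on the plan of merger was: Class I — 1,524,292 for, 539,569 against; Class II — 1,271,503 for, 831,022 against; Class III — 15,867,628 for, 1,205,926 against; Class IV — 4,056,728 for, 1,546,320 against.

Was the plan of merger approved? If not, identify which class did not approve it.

Class I: 2/3 of 2286437 = 1524291.33, rounded up to 1524292; 1,524,292 required, 1,524,292 in favor — approved.
Class II: 3/5 of 2120277 = 1272166.20, rounded up to 1272167; 1,272,167 required, 1,271,503 in favor — not approved.
Class III: 4/5 of 19834535 = 15867628; 15,867,628 required, 15,867,628 in favor — approved.
Class IV: 3/5 of 6758003 = 4054801.80, rounded up to 4054802; 4,054,802 required, 4,056,728 in favor — approved.

Not approved — the Class II shares did not give the required vote.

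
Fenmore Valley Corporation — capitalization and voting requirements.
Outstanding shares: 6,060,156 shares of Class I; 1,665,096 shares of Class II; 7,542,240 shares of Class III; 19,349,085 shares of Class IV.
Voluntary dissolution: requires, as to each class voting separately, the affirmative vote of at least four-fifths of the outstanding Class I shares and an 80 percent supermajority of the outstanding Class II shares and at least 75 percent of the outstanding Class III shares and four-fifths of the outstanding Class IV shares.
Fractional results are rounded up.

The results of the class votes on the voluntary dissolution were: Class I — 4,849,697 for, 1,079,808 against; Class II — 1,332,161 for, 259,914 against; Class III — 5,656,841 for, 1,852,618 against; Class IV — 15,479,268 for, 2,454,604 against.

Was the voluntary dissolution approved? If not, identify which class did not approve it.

Approved — every class gave the required vote.

Class I: 4/5 of 6060156 = 4848124.80, rounded up to 4848125; 4,848,125 required, 4,849,697 in favor — approved.
Class II: 4/5 of 1665096 = 1332076.80, rounded up to 1332077; 1,332,077 required, 1,332,161 in favor — approved.
Class III: 3/4 of 7542240 = 5656680; 5,656,680 required, 5,656,841 in favor — approved.
Class IV: 4/5 of 19349085 = 15479268; 15,479,268 required, 15,479,268 in favor — approved.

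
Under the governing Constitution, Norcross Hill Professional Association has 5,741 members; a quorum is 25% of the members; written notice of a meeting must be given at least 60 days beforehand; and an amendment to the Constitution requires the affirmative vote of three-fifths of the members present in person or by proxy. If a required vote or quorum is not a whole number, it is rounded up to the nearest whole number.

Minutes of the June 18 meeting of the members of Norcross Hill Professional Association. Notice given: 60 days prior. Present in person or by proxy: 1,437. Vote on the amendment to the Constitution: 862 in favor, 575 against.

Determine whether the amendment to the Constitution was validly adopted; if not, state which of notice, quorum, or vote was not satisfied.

Invalid — vote requirement not satisfied.

Notice: 60 days given; 60 required. Satisfied.
Quorum: 25% of 5,741 = 1,435.25, rounded up to 1,436; 1,437 present. Satisfied.
Vote: requires three-fifths of those present (1,437); 3/5 of 1437 = 862.20, rounded up to 863, so 863 needed; 862 in favor. Not satisfied.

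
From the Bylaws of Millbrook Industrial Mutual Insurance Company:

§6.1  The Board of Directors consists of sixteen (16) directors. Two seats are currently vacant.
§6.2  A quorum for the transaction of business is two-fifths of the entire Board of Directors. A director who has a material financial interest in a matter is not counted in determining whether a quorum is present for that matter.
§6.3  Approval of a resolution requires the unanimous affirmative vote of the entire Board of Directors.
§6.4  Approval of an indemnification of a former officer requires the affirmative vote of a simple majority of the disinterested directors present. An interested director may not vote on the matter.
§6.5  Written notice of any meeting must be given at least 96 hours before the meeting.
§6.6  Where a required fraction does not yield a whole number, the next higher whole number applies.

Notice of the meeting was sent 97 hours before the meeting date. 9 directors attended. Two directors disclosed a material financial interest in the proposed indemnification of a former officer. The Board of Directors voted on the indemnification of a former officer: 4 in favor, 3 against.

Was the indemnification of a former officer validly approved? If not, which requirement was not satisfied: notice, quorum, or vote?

Valid — all requirements satisfied.

Notice: 97 hours given; 96 required (97 ≥ 96). Satisfied.
Quorum: 9 present, but the 2 interested directors do not count, leaving 7. Quorum is 7. Satisfied.
Vote: the indemnification of a former officer requires a majority of the disinterested directors present (9 − 2 = 7). A majority of 7 is 4, so 4 affirmative votes are needed; 4 voted in favor. Satisfied.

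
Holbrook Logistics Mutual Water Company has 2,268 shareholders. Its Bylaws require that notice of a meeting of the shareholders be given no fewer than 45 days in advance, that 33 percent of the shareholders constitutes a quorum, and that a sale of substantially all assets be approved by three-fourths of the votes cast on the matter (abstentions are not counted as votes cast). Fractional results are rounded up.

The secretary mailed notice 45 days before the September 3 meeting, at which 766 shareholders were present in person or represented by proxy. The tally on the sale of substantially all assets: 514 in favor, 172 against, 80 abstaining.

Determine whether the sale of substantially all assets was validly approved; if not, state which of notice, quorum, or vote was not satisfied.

Notice: 45 days given; 45 required. Satisfied.
Quorum: 33% of 2,268 = 748.44, rounded up to 749; 766 present. Satisfied.
Vote: requires three-fourths of the votes cast (766 − 80 abstaining = 686); 3/4 of 686 = 514.50, rounded up to 515, so 515 needed; 514 in favor. Not satisfied.

Invalid — vote requirement not satisfied.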